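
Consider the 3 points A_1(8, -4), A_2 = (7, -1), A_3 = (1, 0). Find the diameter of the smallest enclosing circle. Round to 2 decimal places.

Side lengths²: A_1A_2² = 10, A_1A_3² = 65, A_2A_3² = 37.
Since A_1A_3² = 65 ≥ 37 + 10 = 47, the angle opposite A_1A_3 is not acute, so the smallest enclosing circle has A_1A_3 as diameter.
Centre = midpoint of A_1A_3 = (4.5, -2), r² = 65/4 = 16.25.
Diameter = 2r = 2√(16.25) ≈ 8.06.

8.06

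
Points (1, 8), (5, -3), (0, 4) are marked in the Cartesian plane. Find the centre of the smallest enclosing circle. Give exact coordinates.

Call the three points A, B, C in the order given.
Side lengths²: AB² = 137, AC² = 17, BC² = 74.
Since AB² = 137 ≥ 74 + 17 = 91, the angle opposite AB is not acute, so the smallest enclosing circle has AB as diameter.
Centre = midpoint of AB = (3, 2.5), r² = 137/4 = 34.25.
Centre = (3, 2.5).

(3, 2.5)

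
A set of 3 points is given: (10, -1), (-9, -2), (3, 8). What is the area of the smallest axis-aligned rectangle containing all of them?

x ranges over [-9, 10], width 19.
y ranges over [-2, 8], height 10.
Area = 19 × 10 = 190.

190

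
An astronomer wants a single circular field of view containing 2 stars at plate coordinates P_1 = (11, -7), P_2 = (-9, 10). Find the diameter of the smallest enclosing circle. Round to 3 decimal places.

26.249

The smallest circle enclosing two points has them as diameter endpoints.
Centre = midpoint = (1, 1.5); r² = |P_1P_2|²/4 = 689/4 = 172.25.
Diameter = 2r = 2√(172.25) ≈ 26.249.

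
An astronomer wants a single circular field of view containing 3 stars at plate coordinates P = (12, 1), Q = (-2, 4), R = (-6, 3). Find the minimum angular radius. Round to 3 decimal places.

9.055

Side lengths²: PQ² = 205, PR² = 328, QR² = 17.
Since PR² = 328 ≥ 205 + 17 = 222, the angle opposite PR is not acute, so the smallest enclosing circle has PR as diameter.
Centre = midpoint of PR = (3, 2), r² = 328/4 = 82.
r = √82 ≈ 9.055.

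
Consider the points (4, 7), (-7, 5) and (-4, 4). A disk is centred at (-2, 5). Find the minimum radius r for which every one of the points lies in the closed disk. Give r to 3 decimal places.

6.325

The required radius is the distance from (-2, 5) to the farthest point.
Squared distances: 40, 25, 5.
Maximum is 40, attained at (4, 7).
r = √40 ≈ 6.325.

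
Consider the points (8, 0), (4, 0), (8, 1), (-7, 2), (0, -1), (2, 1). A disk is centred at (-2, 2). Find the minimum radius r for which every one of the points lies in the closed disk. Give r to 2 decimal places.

10.20

The required radius is the distance from (-2, 2) to the farthest point.
Squared distances: 104, 40, 101, 25, 13, 17.
Maximum is 104, attained at (8, 0).
r = √104 ≈ 10.20.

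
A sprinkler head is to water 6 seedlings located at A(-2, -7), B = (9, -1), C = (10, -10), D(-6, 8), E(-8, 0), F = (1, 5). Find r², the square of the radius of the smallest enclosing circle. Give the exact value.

The farthest pair is C–D with squared distance 580. The circle on this segment as diameter has centre (2, -1) and r² = 580/4 = 145.
Check A: distance² to centre = 52 ≤ 145, so it lies inside.
All remaining points lie in this disk, and no smaller disk contains both endpoints, so this is the minimum enclosing circle.

145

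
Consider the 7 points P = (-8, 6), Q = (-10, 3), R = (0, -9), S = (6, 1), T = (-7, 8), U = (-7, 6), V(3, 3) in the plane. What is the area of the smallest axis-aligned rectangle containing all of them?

x ranges over [-10, 6], width 16.
y ranges over [-9, 8], height 17.
Area = 16 × 17 = 272.

272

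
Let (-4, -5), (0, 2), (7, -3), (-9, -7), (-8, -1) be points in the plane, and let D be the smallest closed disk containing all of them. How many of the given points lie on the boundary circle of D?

2

The minimum enclosing circle of a finite set is fixed by two of the points (as a diameter) or three (as a circumcircle).
The farthest pair is (7, -3)–(-9, -7) with squared distance 272. The circle on this segment as diameter has centre (-1, -5) and r² = 272/4 = 68.
Check (-4, -5): distance² to centre = 9 ≤ 68, so it lies inside.
All remaining points lie in this disk, and no smaller disk contains both endpoints, so this is the minimum enclosing circle.
The points at distance exactly r from the centre are (7, -3), (-9, -7) — 2 points.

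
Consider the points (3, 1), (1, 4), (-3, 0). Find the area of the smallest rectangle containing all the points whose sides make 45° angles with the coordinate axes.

In coordinates u = x + y, v = x − y the rectangle is axis-aligned; the map (x,y)→(u,v) scales areas by 2.
u-values: 4, 5, -3; range = 5 − (-3) = 8.
v-values: 2, -3, -3; range = 2 − (-3) = 5.
Area = (8 × 5) / 2 = 20.

20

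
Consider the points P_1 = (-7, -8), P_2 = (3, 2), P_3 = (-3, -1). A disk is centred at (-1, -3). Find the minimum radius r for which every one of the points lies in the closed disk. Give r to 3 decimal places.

7.810

The required radius is the distance from (-1, -3) to the farthest point.
Squared distances: 61, 41, 8.
Maximum is 61, attained at P_1.
r = √61 ≈ 7.810.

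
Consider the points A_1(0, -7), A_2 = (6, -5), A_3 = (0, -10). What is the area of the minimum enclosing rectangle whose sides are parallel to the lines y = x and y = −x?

In coordinates u = x + y, v = x − y the rectangle is axis-aligned; the map (x,y)→(u,v) scales areas by 2.
u-values: -7, 1, -10; range = 1 − (-10) = 11.
v-values: 7, 11, 10; range = 11 − 7 = 4.
Area = (11 × 4) / 2 = 22.

22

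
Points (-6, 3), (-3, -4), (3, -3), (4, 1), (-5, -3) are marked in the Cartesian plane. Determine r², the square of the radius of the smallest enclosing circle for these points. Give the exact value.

2873/98

The minimum enclosing circle is determined by three boundary points: (-6, 3), (3, -3), (4, 1).
Their circumcentre is (-19/14, 3/14) with r² = 2873/98.
The farthest remaining point (-5, -3) is at distance² 2313/98 ≤ 2873/98.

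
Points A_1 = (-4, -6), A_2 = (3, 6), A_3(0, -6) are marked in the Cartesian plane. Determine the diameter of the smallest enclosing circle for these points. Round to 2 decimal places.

Side lengths²: A_1A_2² = 193, A_1A_3² = 16, A_2A_3² = 153.
Since A_1A_2² = 193 ≥ 153 + 16 = 169, the angle opposite A_1A_2 is not acute, so the smallest enclosing circle has A_1A_2 as diameter.
Centre = midpoint of A_1A_2 = (-0.5, 0), r² = 193/4 = 48.25.
Diameter = 2r = 2√(48.25) ≈ 13.89.

13.89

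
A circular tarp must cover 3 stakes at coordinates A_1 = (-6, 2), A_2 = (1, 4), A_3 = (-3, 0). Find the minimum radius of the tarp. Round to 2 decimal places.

Side lengths²: A_1A_2² = 53, A_1A_3² = 13, A_2A_3² = 32.
Since A_1A_2² = 53 ≥ 32 + 13 = 45, the angle opposite A_1A_2 is not acute, so the smallest enclosing circle has A_1A_2 as diameter.
Centre = midpoint of A_1A_2 = (-2.5, 3), r² = 53/4 = 13.25.
r = √(13.25) ≈ 3.64.

3.64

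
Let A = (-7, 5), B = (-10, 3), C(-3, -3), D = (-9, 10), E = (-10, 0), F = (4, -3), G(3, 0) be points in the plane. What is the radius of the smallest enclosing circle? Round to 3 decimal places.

The farthest pair is D–F with squared distance 338. The circle on this segment as diameter has centre (-2.5, 3.5) and r² = 338/4 = 84.5.
Check A: distance² to centre = 22.5 ≤ 84.5, so it lies inside.
All remaining points lie in this disk, and no smaller disk contains both endpoints, so this is the minimum enclosing circle.
r = √(84.5) ≈ 9.192.

9.192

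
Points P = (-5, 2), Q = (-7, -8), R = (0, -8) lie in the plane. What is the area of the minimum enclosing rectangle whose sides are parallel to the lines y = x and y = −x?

In coordinates u = x + y, v = x − y the rectangle is axis-aligned; the map (x,y)→(u,v) scales areas by 2.
u-values: -3, -15, -8; range = -3 − (-15) = 12.
v-values: -7, 1, 8; range = 8 − (-7) = 15.
Area = (12 × 15) / 2 = 90.

90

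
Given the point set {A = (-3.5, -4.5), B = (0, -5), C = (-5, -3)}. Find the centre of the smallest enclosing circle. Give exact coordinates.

Side lengths²: AB² = 12.5, AC² = 4.5, BC² = 29.
Since BC² = 29 ≥ 12.5 + 4.5 = 17, the angle opposite BC is not acute, so the smallest enclosing circle has BC as diameter.
Centre = midpoint of BC = (-2.5, -4), r² = 29/4 = 7.25.
Centre = (-2.5, -4).

(-2.5, -4)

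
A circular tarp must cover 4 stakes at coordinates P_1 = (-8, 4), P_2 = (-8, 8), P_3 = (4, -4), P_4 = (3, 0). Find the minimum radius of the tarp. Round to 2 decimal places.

8.49

The minimum enclosing circle of a finite set is fixed by two of the points (as a diameter) or three (as a circumcircle).
The farthest pair is P_2–P_3 with squared distance 288. The circle on this segment as diameter has centre (-2, 2) and r² = 288/4 = 72.
Check P_1: distance² to centre = 40 ≤ 72, so it lies inside.
All remaining points lie in this disk, and no smaller disk contains both endpoints, so this is the minimum enclosing circle.
r = √72 ≈ 8.49.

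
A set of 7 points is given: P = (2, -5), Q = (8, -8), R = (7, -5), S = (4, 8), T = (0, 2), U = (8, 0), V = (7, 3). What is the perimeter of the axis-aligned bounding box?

Width = max x − min x = 8 − 0 = 8.
Height = max y − min y = 8 − (-8) = 16.
Perimeter = 2(8 + 16) = 48.

48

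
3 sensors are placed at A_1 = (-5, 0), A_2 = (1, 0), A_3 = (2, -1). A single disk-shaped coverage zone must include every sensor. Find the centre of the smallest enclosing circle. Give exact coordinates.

Side lengths²: A_1A_2² = 36, A_1A_3² = 50, A_2A_3² = 2.
Since A_1A_3² = 50 ≥ 36 + 2 = 38, the angle opposite A_1A_3 is not acute, so the smallest enclosing circle has A_1A_3 as diameter.
Centre = midpoint of A_1A_3 = (-1.5, -0.5), r² = 50/4 = 12.5.
Centre = (-1.5, -0.5).

(-1.5, -0.5)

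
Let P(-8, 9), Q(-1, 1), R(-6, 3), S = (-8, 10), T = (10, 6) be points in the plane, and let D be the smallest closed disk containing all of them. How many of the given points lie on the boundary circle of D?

By Welzl's lemma the MEC is supported by two points (diametrically opposite) or three points (on a circumcircle).
The farthest pair is S–T with squared distance 340. The circle on this segment as diameter has centre (1, 8) and r² = 340/4 = 85.
Check P: distance² to centre = 82 ≤ 85, so it lies inside.
All remaining points lie in this disk, and no smaller disk contains both endpoints, so this is the minimum enclosing circle.
The points at distance exactly r from the centre are S, T — 2 points.

2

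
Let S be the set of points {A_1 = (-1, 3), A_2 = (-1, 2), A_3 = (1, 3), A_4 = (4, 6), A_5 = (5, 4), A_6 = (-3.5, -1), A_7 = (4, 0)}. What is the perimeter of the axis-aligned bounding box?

Width = max x − min x = 5 − (-3.5) = 8.5.
Height = max y − min y = 6 − (-1) = 7.
Perimeter = 2(8.5 + 7) = 31.

31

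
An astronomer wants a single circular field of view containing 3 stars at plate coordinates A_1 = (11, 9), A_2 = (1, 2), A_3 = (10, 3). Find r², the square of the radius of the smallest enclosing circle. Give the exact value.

37.25

Side lengths²: A_1A_2² = 149, A_1A_3² = 37, A_2A_3² = 82.
Since A_1A_2² = 149 ≥ 82 + 37 = 119, the angle opposite A_1A_2 is not acute, so the smallest enclosing circle has A_1A_2 as diameter.
Centre = midpoint of A_1A_2 = (6, 5.5), r² = 149/4 = 37.25.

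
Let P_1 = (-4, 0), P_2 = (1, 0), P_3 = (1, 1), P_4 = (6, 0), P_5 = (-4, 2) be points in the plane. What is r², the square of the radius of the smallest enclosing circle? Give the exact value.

26

The minimum enclosing circle of a finite set is fixed by two of the points (as a diameter) or three (as a circumcircle).
The farthest pair is P_4–P_5 with squared distance 104. The circle on this segment as diameter has centre (1, 1) and r² = 104/4 = 26.
Check P_1: distance² to centre = 26 ≤ 26, so it lies inside.
All remaining points lie in this disk, and no smaller disk contains both endpoints, so this is the minimum enclosing circle.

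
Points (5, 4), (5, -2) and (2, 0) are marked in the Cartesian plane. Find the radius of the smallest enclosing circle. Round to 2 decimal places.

Call the three points A, B, C in the order given.
Side lengths²: AB² = 36, AC² = 25, BC² = 13.
Since AB² = 36 < 25 + 13 = 38, the triangle is acute, so the smallest enclosing circle is the circumcircle.
Circumcentre = (29/6, 1), r² = 325/36.
r = √(325/36) ≈ 3.00.

3.00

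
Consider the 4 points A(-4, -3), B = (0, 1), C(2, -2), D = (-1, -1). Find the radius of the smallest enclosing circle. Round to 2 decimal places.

The minimum enclosing circle is determined by three boundary points: A, B, C.
Their circumcentre is (-1.1, -1.9) with r² = 9.62.
The farthest remaining point D is at distance² 0.82 ≤ 9.62.
r = √(9.62) ≈ 3.10.

3.10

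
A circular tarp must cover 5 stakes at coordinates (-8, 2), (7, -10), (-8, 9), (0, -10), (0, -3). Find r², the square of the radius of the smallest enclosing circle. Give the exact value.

The minimum enclosing circle of a finite set is fixed by two of the points (as a diameter) or three (as a circumcircle).
The farthest pair is (7, -10)–(-8, 9) with squared distance 586. The circle on this segment as diameter has centre (-0.5, -0.5) and r² = 586/4 = 146.5.
Check (-8, 2): distance² to centre = 62.5 ≤ 146.5, so it lies inside.
All remaining points lie in this disk, and no smaller disk contains both endpoints, so this is the minimum enclosing circle.

146.5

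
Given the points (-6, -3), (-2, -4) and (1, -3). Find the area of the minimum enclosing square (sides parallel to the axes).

49

The bounding box has width 7 and height 1.
An axis-aligned square enclosing the set must have side ≥ max(width, height).
So the minimum side is max(7, 1) = 7.
Area = 7² = 49.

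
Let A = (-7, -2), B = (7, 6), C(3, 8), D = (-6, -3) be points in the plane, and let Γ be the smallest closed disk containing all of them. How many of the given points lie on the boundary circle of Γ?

2

The farthest pair is A–B with squared distance 260. The circle on this segment as diameter has centre (0, 2) and r² = 260/4 = 65.
Check C: distance² to centre = 45 ≤ 65, so it lies inside.
All remaining points lie in this disk, and no smaller disk contains both endpoints, so this is the minimum enclosing circle.
The points at distance exactly r from the centre are A, B — 2 points.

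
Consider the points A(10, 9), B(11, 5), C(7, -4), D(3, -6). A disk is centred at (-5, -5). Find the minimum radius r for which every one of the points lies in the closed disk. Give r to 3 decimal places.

The required radius is the distance from (-5, -5) to the farthest point.
Squared distances: 421, 356, 145, 65.
Maximum is 421, attained at A.
r = √421 ≈ 20.518.

20.518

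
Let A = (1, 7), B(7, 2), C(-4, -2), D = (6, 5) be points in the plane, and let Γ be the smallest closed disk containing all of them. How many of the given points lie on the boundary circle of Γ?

2

The farthest pair is C–D with squared distance 149. The circle on this segment as diameter has centre (1, 1.5) and r² = 149/4 = 37.25.
Check A: distance² to centre = 30.25 ≤ 37.25, so it lies inside.
All remaining points lie in this disk, and no smaller disk contains both endpoints, so this is the minimum enclosing circle.
The points at distance exactly r from the centre are C, D — 2 points.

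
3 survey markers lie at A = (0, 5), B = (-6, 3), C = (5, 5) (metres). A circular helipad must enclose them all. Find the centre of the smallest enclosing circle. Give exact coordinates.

Side lengths²: AB² = 40, AC² = 25, BC² = 125.
Since BC² = 125 ≥ 40 + 25 = 65, the angle opposite BC is not acute, so the smallest enclosing circle has BC as diameter.
Centre = midpoint of BC = (-0.5, 4), r² = 125/4 = 31.25.
Centre = (-0.5, 4).

(-0.5, 4)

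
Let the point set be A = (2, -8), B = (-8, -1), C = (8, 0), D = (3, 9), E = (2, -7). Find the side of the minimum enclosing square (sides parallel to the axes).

The bounding box has width 16 and height 17.
An axis-aligned square enclosing the set must have side ≥ max(width, height).
So the minimum side is max(16, 17) = 17.

17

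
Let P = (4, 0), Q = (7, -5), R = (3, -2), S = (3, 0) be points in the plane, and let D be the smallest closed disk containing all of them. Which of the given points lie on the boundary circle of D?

Q, S

By Welzl's lemma the MEC is supported by two points (diametrically opposite) or three points (on a circumcircle).
The farthest pair is Q–S with squared distance 41. The circle on this segment as diameter has centre (5, -2.5) and r² = 41/4 = 10.25.
Check P: distance² to centre = 7.25 ≤ 10.25, so it lies inside.
All remaining points lie in this disk, and no smaller disk contains both endpoints, so this is the minimum enclosing circle.
The points at distance exactly r from the centre are Q, S — 2 points.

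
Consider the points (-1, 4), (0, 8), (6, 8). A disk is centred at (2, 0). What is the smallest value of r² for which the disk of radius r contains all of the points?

The required radius is the distance from (2, 0) to the farthest point.
Squared distances: 25, 68, 80.
Maximum is 80, attained at (6, 8).

80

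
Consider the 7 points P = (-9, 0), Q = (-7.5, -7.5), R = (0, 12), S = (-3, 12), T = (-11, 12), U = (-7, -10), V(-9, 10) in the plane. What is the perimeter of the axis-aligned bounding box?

Width = max x − min x = 0 − (-11) = 11.
Height = max y − min y = 12 − (-10) = 22.
Perimeter = 2(11 + 22) = 66.

66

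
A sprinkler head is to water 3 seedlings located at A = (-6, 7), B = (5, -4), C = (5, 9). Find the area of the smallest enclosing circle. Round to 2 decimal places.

196.35

Side lengths²: AB² = 242, AC² = 125, BC² = 169.
Since AB² = 242 < 169 + 125 = 294, the triangle is acute, so the smallest enclosing circle is the circumcircle.
Circumcentre = (0.5, 2.5), r² = 62.5.
Area = π·r² = π·62.5 ≈ 196.35.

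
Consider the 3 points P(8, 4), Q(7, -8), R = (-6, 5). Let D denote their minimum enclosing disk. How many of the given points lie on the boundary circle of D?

3

Side lengths²: PQ² = 145, PR² = 197, QR² = 338.
Since QR² = 338 < 197 + 145 = 342, the triangle is acute, so the smallest enclosing circle is the circumcircle.
Circumcentre = (15/26, -37/26), r² = 28565/338.
The points at distance exactly r from the centre are P, Q, R — 3 points.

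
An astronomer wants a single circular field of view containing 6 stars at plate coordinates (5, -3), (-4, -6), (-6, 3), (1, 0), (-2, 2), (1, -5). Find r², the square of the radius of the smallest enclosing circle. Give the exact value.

66725/1682

The minimum enclosing circle of a finite set is fixed by two of the points (as a diameter) or three (as a circumcircle).
The minimum enclosing circle is determined by three boundary points: (5, -3), (-4, -6), (-6, 3).
Their circumcentre is (-47/58, -33/58) with r² = 66725/1682.
The farthest remaining point (1, -5) is at distance² 38537/1682 ≤ 66725/1682.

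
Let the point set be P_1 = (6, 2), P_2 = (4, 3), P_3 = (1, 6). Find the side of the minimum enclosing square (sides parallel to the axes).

5

The bounding box has width 5 and height 4.
An axis-aligned square enclosing the set must have side ≥ max(width, height).
So the minimum side is max(5, 4) = 5.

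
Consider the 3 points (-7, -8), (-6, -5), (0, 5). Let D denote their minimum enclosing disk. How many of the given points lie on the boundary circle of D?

Call the three points A, B, C in the order given.
Side lengths²: AB² = 10, AC² = 218, BC² = 136.
Since AC² = 218 ≥ 136 + 10 = 146, the angle opposite AC is not acute, so the smallest enclosing circle has AC as diameter.
Centre = midpoint of AC = (-3.5, -1.5), r² = 218/4 = 54.5.
The points at distance exactly r from the centre are (-7, -8), (0, 5) — 2 points.

2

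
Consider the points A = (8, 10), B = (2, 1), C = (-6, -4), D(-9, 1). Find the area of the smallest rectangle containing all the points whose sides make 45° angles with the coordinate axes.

In coordinates u = x + y, v = x − y the rectangle is axis-aligned; the map (x,y)→(u,v) scales areas by 2.
u-values: 18, 3, -10, -8; range = 18 − (-10) = 28.
v-values: -2, 1, -2, -10; range = 1 − (-10) = 11.
Area = (28 × 11) / 2 = 154.

154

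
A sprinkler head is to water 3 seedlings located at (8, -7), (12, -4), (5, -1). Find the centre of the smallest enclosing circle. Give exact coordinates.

(181/22, -69/22)

Call the three points A, B, C in the order given.
Side lengths²: AB² = 25, AC² = 45, BC² = 58.
Since BC² = 58 < 45 + 25 = 70, the triangle is acute, so the smallest enclosing circle is the circumcircle.
Circumcentre = (181/22, -69/22), r² = 3625/242.
Centre = (181/22, -69/22).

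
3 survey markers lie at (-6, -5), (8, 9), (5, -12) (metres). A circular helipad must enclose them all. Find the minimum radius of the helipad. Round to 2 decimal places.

Call the three points A, B, C in the order given.
Side lengths²: AB² = 392, AC² = 170, BC² = 450.
Since BC² = 450 < 392 + 170 = 562, the triangle is acute, so the smallest enclosing circle is the circumcircle.
Circumcentre = (25/6, -7/6), r² = 2125/18.
r = √(2125/18) ≈ 10.87.

10.87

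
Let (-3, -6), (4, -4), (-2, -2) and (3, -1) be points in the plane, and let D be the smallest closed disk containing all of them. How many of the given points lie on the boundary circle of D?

By Welzl's lemma the MEC is supported by two points (diametrically opposite) or three points (on a circumcircle).
The minimum enclosing circle is determined by three boundary points: (-3, -6), (4, -4), (3, -1).
Their circumcentre is (5/46, -167/46) with r² = 16165/1058.
The farthest remaining point (-2, -2) is at distance² 7517/1058 ≤ 16165/1058.
The points at distance exactly r from the centre are (-3, -6), (4, -4), (3, -1) — 3 points.

3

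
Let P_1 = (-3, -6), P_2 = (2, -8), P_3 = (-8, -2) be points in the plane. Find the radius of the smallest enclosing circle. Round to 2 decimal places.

5.83

Side lengths²: P_1P_2² = 29, P_1P_3² = 41, P_2P_3² = 136.
Since P_2P_3² = 136 ≥ 41 + 29 = 70, the angle opposite P_2P_3 is not acute, so the smallest enclosing circle has P_2P_3 as diameter.
Centre = midpoint of P_2P_3 = (-3, -5), r² = 136/4 = 34.
r = √34 ≈ 5.83.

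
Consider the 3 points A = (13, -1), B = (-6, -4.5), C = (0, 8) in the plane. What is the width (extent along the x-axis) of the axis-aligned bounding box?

19

max x = 13, min x = -6, so width = 19.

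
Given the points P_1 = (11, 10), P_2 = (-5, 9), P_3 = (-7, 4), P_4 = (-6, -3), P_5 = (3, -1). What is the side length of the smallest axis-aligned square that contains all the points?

18

The bounding box has width 18 and height 13.
An axis-aligned square enclosing the set must have side ≥ max(width, height).
So the minimum side is max(18, 13) = 18.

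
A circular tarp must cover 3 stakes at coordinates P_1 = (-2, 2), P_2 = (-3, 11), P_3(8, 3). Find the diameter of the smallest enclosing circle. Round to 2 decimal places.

Side lengths²: P_1P_2² = 82, P_1P_3² = 101, P_2P_3² = 185.
Since P_2P_3² = 185 ≥ 101 + 82 = 183, the angle opposite P_2P_3 is not acute, so the smallest enclosing circle has P_2P_3 as diameter.
Centre = midpoint of P_2P_3 = (2.5, 7), r² = 185/4 = 46.25.
Diameter = 2r = 2√(46.25) ≈ 13.60.

13.60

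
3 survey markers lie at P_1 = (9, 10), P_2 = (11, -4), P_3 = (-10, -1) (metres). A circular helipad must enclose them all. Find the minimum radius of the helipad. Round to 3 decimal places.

11.435

Side lengths²: P_1P_2² = 200, P_1P_3² = 482, P_2P_3² = 450.
Since P_1P_3² = 482 < 450 + 200 = 650, the triangle is acute, so the smallest enclosing circle is the circumcircle.
Circumcentre = (53/48, 83/48), r² = 150625/1152.
r = √(150625/1152) ≈ 11.435.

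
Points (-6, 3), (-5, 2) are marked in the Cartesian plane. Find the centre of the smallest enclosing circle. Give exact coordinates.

(-5.5, 2.5)

The smallest circle enclosing two points has them as diameter endpoints.
Centre = midpoint = (-5.5, 2.5); r² = |(-6, 3)−(-5, 2)|²/4 = 2/4 = 0.5.
Centre = (-5.5, 2.5).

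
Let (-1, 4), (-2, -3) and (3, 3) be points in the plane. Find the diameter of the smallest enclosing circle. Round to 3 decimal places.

Call the three points A, B, C in the order given.
Side lengths²: AB² = 50, AC² = 17, BC² = 61.
Since BC² = 61 < 50 + 17 = 67, the triangle is acute, so the smallest enclosing circle is the circumcircle.
Circumcentre = (11/58, 15/58), r² = 25925/1682.
Diameter = 2r = 2√(25925/1682) ≈ 7.852.

7.852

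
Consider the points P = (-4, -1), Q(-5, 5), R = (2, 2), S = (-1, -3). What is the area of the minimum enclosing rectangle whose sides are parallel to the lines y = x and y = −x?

54

In coordinates u = x + y, v = x − y the rectangle is axis-aligned; the map (x,y)→(u,v) scales areas by 2.
u-values: -5, 0, 4, -4; range = 4 − (-5) = 9.
v-values: -3, -10, 0, 2; range = 2 − (-10) = 12.
Area = (9 × 12) / 2 = 54.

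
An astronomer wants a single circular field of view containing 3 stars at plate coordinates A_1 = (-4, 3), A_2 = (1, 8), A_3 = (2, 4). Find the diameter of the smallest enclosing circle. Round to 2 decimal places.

Side lengths²: A_1A_2² = 50, A_1A_3² = 37, A_2A_3² = 17.
Since A_1A_2² = 50 < 37 + 17 = 54, the triangle is acute, so the smallest enclosing circle is the circumcircle.
Circumcentre = (-1.3, 5.3), r² = 12.58.
Diameter = 2r = 2√(12.58) ≈ 7.09.

7.09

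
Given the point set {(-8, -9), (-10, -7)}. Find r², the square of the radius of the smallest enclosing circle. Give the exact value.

2

The smallest circle enclosing two points has them as diameter endpoints.
Centre = midpoint = (-9, -8); r² = |(-8, -9)−(-10, -7)|²/4 = 8/4 = 2.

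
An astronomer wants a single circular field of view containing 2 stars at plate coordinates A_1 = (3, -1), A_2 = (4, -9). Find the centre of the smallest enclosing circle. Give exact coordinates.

The smallest circle enclosing two points has them as diameter endpoints.
Centre = midpoint = (3.5, -5); r² = |A_1A_2|²/4 = 65/4 = 16.25.
Centre = (3.5, -5).

(3.5, -5)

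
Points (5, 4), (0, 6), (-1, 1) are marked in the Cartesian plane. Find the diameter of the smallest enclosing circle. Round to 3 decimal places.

6.822

Call the three points A, B, C in the order given.
Side lengths²: AB² = 29, AC² = 45, BC² = 26.
Since AC² = 45 < 29 + 26 = 55, the triangle is acute, so the smallest enclosing circle is the circumcircle.
Circumcentre = (31/18, 55/18), r² = 1885/162.
Diameter = 2r = 2√(1885/162) ≈ 6.822.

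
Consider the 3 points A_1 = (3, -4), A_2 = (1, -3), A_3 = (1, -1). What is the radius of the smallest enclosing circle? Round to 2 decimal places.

Side lengths²: A_1A_2² = 5, A_1A_3² = 13, A_2A_3² = 4.
Since A_1A_3² = 13 ≥ 5 + 4 = 9, the angle opposite A_1A_3 is not acute, so the smallest enclosing circle has A_1A_3 as diameter.
Centre = midpoint of A_1A_3 = (2, -2.5), r² = 13/4 = 3.25.
r = √(3.25) ≈ 1.80.

1.80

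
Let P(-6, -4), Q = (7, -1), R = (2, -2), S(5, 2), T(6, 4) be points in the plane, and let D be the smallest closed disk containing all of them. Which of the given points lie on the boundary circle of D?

A smallest enclosing disk is always determined by at most three of the input points on its boundary.
The farthest pair is P–T with squared distance 208. The circle on this segment as diameter has centre (0, 0) and r² = 208/4 = 52.
Check Q: distance² to centre = 50 ≤ 52, so it lies inside.
All remaining points lie in this disk, and no smaller disk contains both endpoints, so this is the minimum enclosing circle.
The points at distance exactly r from the centre are P, T — 2 points.

P, T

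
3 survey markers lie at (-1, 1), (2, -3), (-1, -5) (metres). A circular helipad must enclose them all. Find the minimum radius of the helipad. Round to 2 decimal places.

3.00

Call the three points A, B, C in the order given.
Side lengths²: AB² = 25, AC² = 36, BC² = 13.
Since AC² = 36 < 25 + 13 = 38, the triangle is acute, so the smallest enclosing circle is the circumcircle.
Circumcentre = (-5/6, -2), r² = 325/36.
r = √(325/36) ≈ 3.00.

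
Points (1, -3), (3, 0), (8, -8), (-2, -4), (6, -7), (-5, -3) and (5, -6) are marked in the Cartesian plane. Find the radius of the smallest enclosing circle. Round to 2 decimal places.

The minimum enclosing circle of a finite set is fixed by two of the points (as a diameter) or three (as a circumcircle).
The farthest pair is (8, -8)–(-5, -3) with squared distance 194. The circle on this segment as diameter has centre (1.5, -5.5) and r² = 194/4 = 48.5.
Check (1, -3): distance² to centre = 6.5 ≤ 48.5, so it lies inside.
All remaining points lie in this disk, and no smaller disk contains both endpoints, so this is the minimum enclosing circle.
r = √(48.5) ≈ 6.96.

6.96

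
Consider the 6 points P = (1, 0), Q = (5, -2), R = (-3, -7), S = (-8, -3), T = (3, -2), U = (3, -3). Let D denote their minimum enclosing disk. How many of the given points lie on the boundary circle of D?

2

By Welzl's lemma the MEC is supported by two points (diametrically opposite) or three points (on a circumcircle).
The farthest pair is Q–S with squared distance 170. The circle on this segment as diameter has centre (-1.5, -2.5) and r² = 170/4 = 42.5.
Check P: distance² to centre = 12.5 ≤ 42.5, so it lies inside.
All remaining points lie in this disk, and no smaller disk contains both endpoints, so this is the minimum enclosing circle.
The points at distance exactly r from the centre are Q, S — 2 points.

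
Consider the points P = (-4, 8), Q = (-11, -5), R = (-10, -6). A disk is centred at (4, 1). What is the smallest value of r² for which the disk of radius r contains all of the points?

The required radius is the distance from (4, 1) to the farthest point.
Squared distances: 113, 261, 245.
Maximum is 261, attained at Q.

261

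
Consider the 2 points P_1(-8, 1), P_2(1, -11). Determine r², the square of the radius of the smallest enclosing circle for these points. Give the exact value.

56.25

The smallest circle enclosing two points has them as diameter endpoints.
Centre = midpoint = (-3.5, -5); r² = |P_1P_2|²/4 = 225/4 = 56.25.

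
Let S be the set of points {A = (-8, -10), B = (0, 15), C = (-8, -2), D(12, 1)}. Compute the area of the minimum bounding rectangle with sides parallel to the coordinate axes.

500

x ranges over [-8, 12], width 20.
y ranges over [-10, 15], height 25.
Area = 20 × 25 = 500.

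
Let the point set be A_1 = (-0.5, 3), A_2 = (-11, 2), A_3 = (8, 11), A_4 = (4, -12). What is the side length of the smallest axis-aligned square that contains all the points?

23

The bounding box has width 19 and height 23.
An axis-aligned square enclosing the set must have side ≥ max(width, height).
So the minimum side is max(19, 23) = 23.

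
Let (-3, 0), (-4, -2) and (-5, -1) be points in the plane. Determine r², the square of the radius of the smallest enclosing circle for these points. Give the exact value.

25/18

Call the three points A, B, C in the order given.
Side lengths²: AB² = 5, AC² = 5, BC² = 2.
Since AC² = 5 < 5 + 2 = 7, the triangle is acute, so the smallest enclosing circle is the circumcircle.
Circumcentre = (-23/6, -5/6), r² = 25/18.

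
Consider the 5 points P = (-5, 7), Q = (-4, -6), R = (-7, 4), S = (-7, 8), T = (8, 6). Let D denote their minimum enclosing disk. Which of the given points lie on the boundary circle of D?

Q, S, T

By Welzl's lemma the MEC is supported by two points (diametrically opposite) or three points (on a circumcircle).
The minimum enclosing circle is determined by three boundary points: Q, S, T.
Their circumcentre is (-5/34, 73/34) with r² = 46945/578.
The farthest remaining point R is at distance² 29129/578 ≤ 46945/578.
The points at distance exactly r from the centre are Q, S, T — 3 points.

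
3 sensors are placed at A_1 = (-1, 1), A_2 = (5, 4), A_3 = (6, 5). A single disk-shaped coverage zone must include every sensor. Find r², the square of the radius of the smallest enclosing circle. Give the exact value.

16.25

Side lengths²: A_1A_2² = 45, A_1A_3² = 65, A_2A_3² = 2.
Since A_1A_3² = 65 ≥ 45 + 2 = 47, the angle opposite A_1A_3 is not acute, so the smallest enclosing circle has A_1A_3 as diameter.
Centre = midpoint of A_1A_3 = (2.5, 3), r² = 65/4 = 16.25.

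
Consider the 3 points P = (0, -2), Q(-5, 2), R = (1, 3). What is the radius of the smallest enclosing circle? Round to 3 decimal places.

Side lengths²: PQ² = 41, PR² = 26, QR² = 37.
Since PQ² = 41 < 37 + 26 = 63, the triangle is acute, so the smallest enclosing circle is the circumcircle.
Circumcentre = (-101/58, 55/58), r² = 19721/1682.
r = √(19721/1682) ≈ 3.424.

3.424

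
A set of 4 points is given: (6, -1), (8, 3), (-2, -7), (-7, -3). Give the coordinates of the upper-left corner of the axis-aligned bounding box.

(-7, 3)

x-range [-7, 8], y-range [-7, 3].
The upper-left corner is (-7, 3).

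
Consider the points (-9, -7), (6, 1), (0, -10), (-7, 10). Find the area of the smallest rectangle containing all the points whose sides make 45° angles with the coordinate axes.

310.5

In coordinates u = x + y, v = x − y the rectangle is axis-aligned; the map (x,y)→(u,v) scales areas by 2.
u-values: -16, 7, -10, 3; range = 7 − (-16) = 23.
v-values: -2, 5, 10, -17; range = 10 − (-17) = 27.
Area = (23 × 27) / 2 = 310.5.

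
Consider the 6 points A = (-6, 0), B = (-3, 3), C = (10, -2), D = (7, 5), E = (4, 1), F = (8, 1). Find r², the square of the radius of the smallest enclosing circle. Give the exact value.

65

The minimum enclosing circle of a finite set is fixed by two of the points (as a diameter) or three (as a circumcircle).
The farthest pair is A–C with squared distance 260. The circle on this segment as diameter has centre (2, -1) and r² = 260/4 = 65.
Check B: distance² to centre = 41 ≤ 65, so it lies inside.
All remaining points lie in this disk, and no smaller disk contains both endpoints, so this is the minimum enclosing circle.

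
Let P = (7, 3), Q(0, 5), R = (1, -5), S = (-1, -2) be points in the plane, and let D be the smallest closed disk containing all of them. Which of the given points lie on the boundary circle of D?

P, Q, R

The minimum enclosing circle of a finite set is fixed by two of the points (as a diameter) or three (as a circumcircle).
The minimum enclosing circle is determined by three boundary points: P, Q, R.
Their circumcentre is (41/17, 13/68) with r² = 133825/4624.
The farthest remaining point S is at distance² 76025/4624 ≤ 133825/4624.
The points at distance exactly r from the centre are P, Q, R — 3 points.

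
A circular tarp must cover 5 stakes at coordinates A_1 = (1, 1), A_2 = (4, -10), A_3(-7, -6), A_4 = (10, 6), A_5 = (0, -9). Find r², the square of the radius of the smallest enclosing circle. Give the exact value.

108.25

The minimum enclosing circle of a finite set is fixed by two of the points (as a diameter) or three (as a circumcircle).
The farthest pair is A_3–A_4 with squared distance 433. The circle on this segment as diameter has centre (1.5, 0) and r² = 433/4 = 108.25.
Check A_1: distance² to centre = 1.25 ≤ 108.25, so it lies inside.
All remaining points lie in this disk, and no smaller disk contains both endpoints, so this is the minimum enclosing circle.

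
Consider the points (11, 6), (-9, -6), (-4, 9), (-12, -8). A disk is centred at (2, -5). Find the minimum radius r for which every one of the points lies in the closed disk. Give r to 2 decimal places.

The required radius is the distance from (2, -5) to the farthest point.
Squared distances: 202, 122, 232, 205.
Maximum is 232, attained at (-4, 9).
r = √232 ≈ 15.23.

15.23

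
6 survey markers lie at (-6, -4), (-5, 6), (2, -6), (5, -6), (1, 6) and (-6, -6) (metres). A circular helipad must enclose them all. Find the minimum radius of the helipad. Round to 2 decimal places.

7.84

The minimum enclosing circle is determined by three boundary points: (-5, 6), (5, -6), (-6, -6).
Their circumcentre is (-0.5, -5/12) with r² = 8845/144.
The farthest remaining point (1, 6) is at distance² 6253/144 ≤ 8845/144.
r = √(8845/144) ≈ 7.84.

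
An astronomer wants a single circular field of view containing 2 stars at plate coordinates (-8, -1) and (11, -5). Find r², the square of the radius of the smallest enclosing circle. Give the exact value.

94.25

The smallest circle enclosing two points has them as diameter endpoints.
Centre = midpoint = (1.5, -3); r² = |(-8, -1)−(11, -5)|²/4 = 377/4 = 94.25.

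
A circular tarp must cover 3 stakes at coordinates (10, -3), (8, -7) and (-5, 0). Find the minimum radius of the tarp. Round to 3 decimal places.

Call the three points A, B, C in the order given.
Side lengths²: AB² = 20, AC² = 234, BC² = 218.
Since AC² = 234 < 218 + 20 = 238, the triangle is acute, so the smallest enclosing circle is the circumcircle.
Circumcentre = (27/11, -19/11), r² = 7085/121.
r = √(7085/121) ≈ 7.652.

7.652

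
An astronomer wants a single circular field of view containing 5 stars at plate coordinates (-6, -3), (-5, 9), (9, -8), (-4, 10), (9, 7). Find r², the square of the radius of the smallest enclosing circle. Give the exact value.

123.25

The farthest pair is (9, -8)–(-4, 10) with squared distance 493. The circle on this segment as diameter has centre (2.5, 1) and r² = 493/4 = 123.25.
Check (-6, -3): distance² to centre = 88.25 ≤ 123.25, so it lies inside.
All remaining points lie in this disk, and no smaller disk contains both endpoints, so this is the minimum enclosing circle.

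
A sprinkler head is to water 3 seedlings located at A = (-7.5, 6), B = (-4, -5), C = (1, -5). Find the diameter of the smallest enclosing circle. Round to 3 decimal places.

13.901

Side lengths²: AB² = 133.25, AC² = 193.25, BC² = 25.
Since AC² = 193.25 ≥ 133.25 + 25 = 158.25, the angle opposite AC is not acute, so the smallest enclosing circle has AC as diameter.
Centre = midpoint of AC = (-3.25, 0.5), r² = 193.25/4 = 48.3125.
Diameter = 2r = 2√(48.3125) ≈ 13.901.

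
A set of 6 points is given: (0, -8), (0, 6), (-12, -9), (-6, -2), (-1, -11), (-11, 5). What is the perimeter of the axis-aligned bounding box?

Width = max x − min x = 0 − (-12) = 12.
Height = max y − min y = 6 − (-11) = 17.
Perimeter = 2(12 + 17) = 58.

58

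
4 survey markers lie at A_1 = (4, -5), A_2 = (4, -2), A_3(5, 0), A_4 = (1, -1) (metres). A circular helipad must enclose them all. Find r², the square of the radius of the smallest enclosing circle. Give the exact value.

5525/722

A smallest enclosing disk is always determined by at most three of the input points on its boundary.
The minimum enclosing circle is determined by three boundary points: A_1, A_3, A_4.
Their circumcentre is (131/38, -87/38) with r² = 5525/722.
The farthest remaining point A_2 is at distance² 281/722 ≤ 5525/722.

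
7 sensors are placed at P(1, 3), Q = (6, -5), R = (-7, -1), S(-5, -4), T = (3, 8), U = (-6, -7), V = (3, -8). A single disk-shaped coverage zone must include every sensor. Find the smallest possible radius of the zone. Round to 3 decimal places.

The minimum enclosing circle is determined by three boundary points: T, U, V.
Their circumcentre is (-2/3, 0) with r² = 697/9.
The farthest remaining point Q is at distance² 625/9 ≤ 697/9.
r = √(697/9) ≈ 8.800.

8.800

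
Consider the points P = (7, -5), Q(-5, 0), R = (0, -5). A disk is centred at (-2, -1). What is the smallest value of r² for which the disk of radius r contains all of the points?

97

The required radius is the distance from (-2, -1) to the farthest point.
Squared distances: 97, 10, 20.
Maximum is 97, attained at P.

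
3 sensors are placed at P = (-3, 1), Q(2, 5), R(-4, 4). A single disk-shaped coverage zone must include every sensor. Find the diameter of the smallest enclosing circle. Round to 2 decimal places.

Side lengths²: PQ² = 41, PR² = 10, QR² = 37.
Since PQ² = 41 < 37 + 10 = 47, the triangle is acute, so the smallest enclosing circle is the circumcircle.
Circumcentre = (-31/38, 129/38), r² = 7585/722.
Diameter = 2r = 2√(7585/722) ≈ 6.48.

6.48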